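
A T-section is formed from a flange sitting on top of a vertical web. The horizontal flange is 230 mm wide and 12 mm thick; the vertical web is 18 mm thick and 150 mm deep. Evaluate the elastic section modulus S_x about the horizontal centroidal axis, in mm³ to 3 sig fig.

S_x ≈ 1.21 × 10⁵ mm³

Treat the section as a set of non-overlapping primitives; coordinates are from the bounding-box lower-left.
Flange: 230 × 12, A = 2 760 mm², y = 156 mm, Ī = 33 120 mm⁴.
Web: 18 × 150, A = 2 700 mm², y = 75 mm, Ī = 5 062 500 mm⁴.
Centroid: ȳ = ΣA·y / ΣA = 115.95 mm.
Transfer each piece to the horizontal centroidal axis using Ī + A·d² with d = y − 115.95:
  flange: d = 40.055 mm → contributes +4 461 260 mm⁴
  web: d = -40.945 mm → contributes +9 589 043 mm⁴
Total I = 14 050 304 mm⁴.
Extreme fibre distance c = 115.95 mm; S = I/c = 121 181 mm³.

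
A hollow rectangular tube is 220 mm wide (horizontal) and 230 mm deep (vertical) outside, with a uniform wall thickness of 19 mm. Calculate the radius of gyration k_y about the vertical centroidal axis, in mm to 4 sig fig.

k_y ≈ 82.91 mm

Split into non-overlapping primitives; take the origin at the lower-left of the bounding box.
Outer rectangle: 220 × 230, A = 50 600 mm², x = 110 mm, Ī = 204 086 667 mm⁴.
Inner void (subtracted): 182 × 192, A = 34 944 mm², x = 110 mm, Ī = 96 457 088 mm⁴.
By symmetry the centroid is at mid-width, x̄ = 110 mm.
All pieces are centred on the vertical centroidal axis, so I = ΣĪ (holes subtracted) = 107 629 579 mm⁴.
Radius of gyration: k = √(I/A) = √(107 629 579 / 15 656) = 82.9135 mm.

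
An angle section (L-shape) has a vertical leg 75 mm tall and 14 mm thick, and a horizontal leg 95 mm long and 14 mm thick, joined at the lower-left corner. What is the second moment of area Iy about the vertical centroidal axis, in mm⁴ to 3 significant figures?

Decompose the section into non-overlapping parts with the origin at the bottom-left of its bounding rectangle.
Vertical leg: 14 × 75, A = 1 050 mm², x = 7 mm, Ī = 17 150 mm⁴.
Horizontal leg (remainder): 81 × 14, A = 1 134 mm², x = 54.5 mm, Ī = 620 015 mm⁴.
Centroid: x̄ = ΣA·x / ΣA = 31.663 mm.
Transfer each piece to the vertical centroidal axis using Ī + A·d² with d = x − 31.663:
  vertical leg: d = -24.663 mm → contributes +655 851 mm⁴
  horizontal leg (remainder): d = 22.837 mm → contributes +1 211 404 mm⁴
Total I = 1 867 255 mm⁴.

Iy ≈ 1.87 × 10⁶ mm⁴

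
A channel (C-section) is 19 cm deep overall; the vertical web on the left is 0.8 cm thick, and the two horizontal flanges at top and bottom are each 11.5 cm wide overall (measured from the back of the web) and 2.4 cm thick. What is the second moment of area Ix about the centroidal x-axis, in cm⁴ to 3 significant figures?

Ix ≈ 4020 cm⁴

Split into non-overlapping primitives; take the origin at the lower-left of the bounding box.
Web: 0.8 × 19, A = 15.2 cm², y = 9.5 cm, Ī = 457.27 cm⁴.
Top flange (beyond web): 10.7 × 2.4, A = 25.68 cm², y = 17.8 cm, Ī = 12.326 cm⁴.
Bottom flange (beyond web): 10.7 × 2.4, A = 25.68 cm², y = 1.2 cm, Ī = 12.326 cm⁴.
By symmetry the centroid is at mid-height, ȳ = 9.5 cm.
Transfer each piece to the centroidal x-axis using Ī + A·d² with d = y − 9.5:
  web: d = 0 cm → contributes +457.27 cm⁴
  top flange (beyond web): d = 8.3 cm → contributes +1781.4 cm⁴
  bottom flange (beyond web): d = -8.3 cm → contributes +1781.4 cm⁴
Total I = 4020.1 cm⁴.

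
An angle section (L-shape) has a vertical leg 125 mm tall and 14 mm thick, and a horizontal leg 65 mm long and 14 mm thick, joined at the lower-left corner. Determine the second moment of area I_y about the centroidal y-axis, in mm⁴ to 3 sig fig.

Treat the section as a set of non-overlapping primitives; coordinates are from the bounding-box lower-left.
Vertical leg: 14 × 125, A = 1 750 mm², x = 7 mm, Ī = 28 583 mm⁴.
Horizontal leg (remainder): 51 × 14, A = 714 mm², x = 39.5 mm, Ī = 154 760 mm⁴.
Centroid: x̄ = ΣA·x / ΣA = 16.418 mm.
Transfer each piece to the centroidal y-axis using Ī + A·d² with d = x − 16.418:
  vertical leg: d = -9.4176 mm → contributes +183 793 mm⁴
  horizontal leg (remainder): d = 23.082 mm → contributes +535 176 mm⁴
Total I = 718 970 mm⁴.

I_y ≈ 7.19 × 10⁵ mm⁴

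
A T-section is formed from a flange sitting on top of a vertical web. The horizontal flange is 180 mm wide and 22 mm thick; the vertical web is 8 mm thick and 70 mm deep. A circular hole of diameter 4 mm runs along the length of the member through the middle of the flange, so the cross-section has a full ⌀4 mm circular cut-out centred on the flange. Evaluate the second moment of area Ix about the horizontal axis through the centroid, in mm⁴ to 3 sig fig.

Break the section into simple shapes (no overlaps), measuring from the bottom-left corner of the bounding box.
Flange: 180 × 22, A = 3 960 mm², y = 81 mm, Ī = 159 720 mm⁴.
Web: 8 × 70, A = 560 mm², y = 35 mm, Ī = 228 667 mm⁴.
Hole (subtracted): ⌀4, A = 12.566 mm², y = 81 mm, Ī = 12.566 mm⁴.
Centroid: ȳ = ΣA·y / ΣA = 75.285 mm.
Transfer each piece to the horizontal axis through the centroid using Ī + A·d² with d = y − 75.285:
  flange: d = 5.715 mm → contributes +289 059 mm⁴
  web: d = -40.285 mm → contributes +1 137 480 mm⁴
  hole: d = 5.715 mm → contributes −423 mm⁴
Total I = 1 426 116 mm⁴.

Ix ≈ 1.43 × 10⁶ mm⁴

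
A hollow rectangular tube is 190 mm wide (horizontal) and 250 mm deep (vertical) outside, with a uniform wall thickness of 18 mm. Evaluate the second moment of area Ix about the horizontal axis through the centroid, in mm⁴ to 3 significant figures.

Decompose the section into non-overlapping parts with the origin at the bottom-left of its bounding rectangle.
Outer rectangle: 190 × 250, A = 47 500 mm², y = 125 mm, Ī = 247 395 833 mm⁴.
Inner void (subtracted): 154 × 214, A = 32 956 mm², y = 125 mm, Ī = 125 771 081 mm⁴.
By symmetry the centroid is at mid-height, ȳ = 125 mm.
All pieces are centred on the horizontal axis through the centroid, so I = ΣĪ (holes subtracted) = 121 624 752 mm⁴.

Ix ≈ 1.22 × 10⁸ mm⁴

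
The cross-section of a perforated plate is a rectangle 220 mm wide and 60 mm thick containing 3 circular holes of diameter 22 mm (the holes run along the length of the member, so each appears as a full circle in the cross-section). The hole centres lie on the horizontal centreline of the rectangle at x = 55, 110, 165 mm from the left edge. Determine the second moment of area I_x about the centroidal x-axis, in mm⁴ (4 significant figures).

Treat the section as a set of non-overlapping primitives; coordinates are from the bounding-box lower-left.
Plate: 220 × 60, A = 13 200 mm², y = 30 mm, Ī = 3 960 000 mm⁴.
Hole 1 (subtracted): ⌀22, A = 380.133 mm², y = 30 mm, Ī = 11 499 mm⁴.
Hole 2 (subtracted): ⌀22, A = 380.133 mm², y = 30 mm, Ī = 11 499 mm⁴.
Hole 3 (subtracted): ⌀22, A = 380.133 mm², y = 30 mm, Ī = 11 499 mm⁴.
By symmetry the centroid is at mid-height, ȳ = 30 mm.
All pieces are centred on the centroidal x-axis, so I = ΣĪ (holes subtracted) = 3 925 503 mm⁴.

I_x ≈ 3.926 × 10⁶ mm⁴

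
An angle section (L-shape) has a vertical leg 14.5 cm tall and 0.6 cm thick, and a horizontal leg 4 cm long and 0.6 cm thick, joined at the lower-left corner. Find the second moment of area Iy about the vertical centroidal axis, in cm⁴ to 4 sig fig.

Treat the section as a set of non-overlapping primitives; coordinates are from the bounding-box lower-left.
Vertical leg: 0.6 × 14.5, A = 8.7 cm², x = 0.3 cm, Ī = 0.261 cm⁴.
Horizontal leg (remainder): 3.4 × 0.6, A = 2.04 cm², x = 2.3 cm, Ī = 1.9652 cm⁴.
Centroid: x̄ = ΣA·x / ΣA = 0.679888 cm.
Transfer each piece to the vertical centroidal axis using Ī + A·d² with d = x − 0.679888:
  vertical leg: d = -0.379888 cm → contributes +1.51654 cm⁴
  horizontal leg (remainder): d = 1.62011 cm → contributes +7.31971 cm⁴
Total I = 8.83626 cm⁴.

Iy ≈ 8.836 cm⁴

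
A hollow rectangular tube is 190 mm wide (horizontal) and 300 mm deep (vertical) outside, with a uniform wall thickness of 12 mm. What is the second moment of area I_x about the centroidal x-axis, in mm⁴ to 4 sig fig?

Break the section into simple shapes (no overlaps), measuring from the bottom-left corner of the bounding box.
Outer rectangle: 190 × 300, A = 57 000 mm², y = 150 mm, Ī = 427 500 000 mm⁴.
Inner void (subtracted): 166 × 276, A = 45 816 mm², y = 150 mm, Ī = 290 839 968 mm⁴.
By symmetry the centroid is at mid-height, ȳ = 150 mm.
All pieces are centred on the centroidal x-axis, so I = ΣĪ (holes subtracted) = 136 660 032 mm⁴.

I_x ≈ 1.367 × 10⁸ mm⁴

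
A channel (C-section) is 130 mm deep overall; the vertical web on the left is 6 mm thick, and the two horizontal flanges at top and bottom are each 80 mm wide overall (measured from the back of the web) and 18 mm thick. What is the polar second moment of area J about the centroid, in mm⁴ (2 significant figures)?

Split into non-overlapping primitives; take the origin at the lower-left of the bounding box.
Web: 6 × 130, A = 780 mm², y = 65 mm, Ī = 1 098 500 mm⁴.
Top flange (beyond web): 74 × 18, A = 1 332 mm², y = 121 mm, Ī = 35 964 mm⁴.
Bottom flange (beyond web): 74 × 18, A = 1 332 mm², y = 9 mm, Ī = 35 964 mm⁴.
By symmetry the centroid is at mid-height, ȳ = 65 mm.
Transfer each piece to the centroidal x-axis using Ī + A·d² with d = y − 65:
  web: d = 0 mm → contributes +1 098 500 mm⁴
  top flange (beyond web): d = 56 mm → contributes +4 213 116 mm⁴
  bottom flange (beyond web): d = -56 mm → contributes +4 213 116 mm⁴
Total I = 9 524 732 mm⁴.
For the y-axis: x̄ = 33.94 mm.
Repeating about the centroidal y-axis gives I_y = 2 183 364 mm⁴.
Polar second moment: J = I_x + I_y = 11 708 096 mm⁴.

J ≈ 1.2 × 10⁷ mm⁴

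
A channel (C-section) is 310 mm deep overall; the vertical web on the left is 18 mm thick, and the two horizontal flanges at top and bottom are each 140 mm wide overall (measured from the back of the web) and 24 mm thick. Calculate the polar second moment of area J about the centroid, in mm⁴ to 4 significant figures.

J ≈ 1.861 × 10⁸ mm⁴

Decompose the section into non-overlapping parts with the origin at the bottom-left of its bounding rectangle.
Web: 18 × 310, A = 5 580 mm², y = 155 mm, Ī = 44 686 500 mm⁴.
Top flange (beyond web): 122 × 24, A = 2 928 mm², y = 298 mm, Ī = 140 544 mm⁴.
Bottom flange (beyond web): 122 × 24, A = 2 928 mm², y = 12 mm, Ī = 140 544 mm⁴.
By symmetry the centroid is at mid-height, ȳ = 155 mm.
Transfer each piece to the centroidal x-axis using Ī + A·d² with d = y − 155:
  web: d = 0 mm → contributes +44 686 500 mm⁴
  top flange (beyond web): d = 143 mm → contributes +60 015 216 mm⁴
  bottom flange (beyond web): d = -143 mm → contributes +60 015 216 mm⁴
Total I = 164 716 932 mm⁴.
For the y-axis: x̄ = 44.8447 mm.
Repeating about the centroidal y-axis gives I_y = 21 414 992 mm⁴.
Polar second moment: J = I_x + I_y = 186 131 924 mm⁴.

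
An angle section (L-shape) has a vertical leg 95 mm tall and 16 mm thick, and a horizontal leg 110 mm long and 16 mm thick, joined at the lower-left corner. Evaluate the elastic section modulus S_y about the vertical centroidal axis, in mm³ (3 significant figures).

Break the section into simple shapes (no overlaps), measuring from the bottom-left corner of the bounding box.
Vertical leg: 16 × 95, A = 1 520 mm², x = 8 mm, Ī = 32 427 mm⁴.
Horizontal leg (remainder): 94 × 16, A = 1 504 mm², x = 63 mm, Ī = 1 107 445 mm⁴.
Centroid: x̄ = ΣA·x / ΣA = 35.354 mm.
Transfer each piece to the vertical centroidal axis using Ī + A·d² with d = x − 35.354:
  vertical leg: d = -27.354 mm → contributes +1 169 795 mm⁴
  horizontal leg (remainder): d = 27.646 mm → contributes +2 256 913 mm⁴
Total I = 3 426 708 mm⁴.
Extreme fibre distance c = 74.646 mm; S = I/c = 45 906 mm³.

S_y ≈ 4.59 × 10⁴ mm³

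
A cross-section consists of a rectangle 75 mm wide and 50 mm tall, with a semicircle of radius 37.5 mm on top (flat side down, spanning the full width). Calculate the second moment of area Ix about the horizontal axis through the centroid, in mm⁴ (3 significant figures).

Split into non-overlapping primitives; take the origin at the lower-left of the bounding box.
Rectangular body: 75 × 50, A = 3 750 mm², y = 25 mm, Ī = 781 250 mm⁴.
Semicircular cap: semicircle r = 37.5, A = 2208.9 mm², y = 65.915 mm, Ī = 217 049 mm⁴.
Centroid: ȳ = ΣA·y / ΣA = 40.167 mm.
Transfer each piece to the horizontal axis through the centroid using Ī + A·d² with d = y − 40.167:
  rectangular body: d = -15.167 mm → contributes +1 643 900 mm⁴
  semicircular cap: d = 25.748 mm → contributes +1 681 529 mm⁴
Total I = 3 325 430 mm⁴.

Ix ≈ 3.33 × 10⁶ mm⁴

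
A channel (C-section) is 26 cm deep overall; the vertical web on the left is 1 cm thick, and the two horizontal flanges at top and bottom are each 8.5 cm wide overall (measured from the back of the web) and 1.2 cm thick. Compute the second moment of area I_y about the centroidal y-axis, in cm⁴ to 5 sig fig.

Treat the section as a set of non-overlapping primitives; coordinates are from the bounding-box lower-left.
Web: 1 × 26, A = 26 cm², x = 0.5 cm, Ī = 2.166667 cm⁴.
Top flange (beyond web): 7.5 × 1.2, A = 9 cm², x = 4.75 cm, Ī = 42.1875 cm⁴.
Bottom flange (beyond web): 7.5 × 1.2, A = 9 cm², x = 4.75 cm, Ī = 42.1875 cm⁴.
Centroid: x̄ = ΣA·x / ΣA = 2.238636 cm.
Transfer each piece to the centroidal y-axis using Ī + A·d² with d = x − 2.238636:
  web: d = -1.738636 cm → contributes +80.76093 cm⁴
  top flange (beyond web): d = 2.511364 cm → contributes +98.95003 cm⁴
  bottom flange (beyond web): d = 2.511364 cm → contributes +98.95003 cm⁴
Total I = 278.661 cm⁴.

I_y ≈ 278.66 cm⁴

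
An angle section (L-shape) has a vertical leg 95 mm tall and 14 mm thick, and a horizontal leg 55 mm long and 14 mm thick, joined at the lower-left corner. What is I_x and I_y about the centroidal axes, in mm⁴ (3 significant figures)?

I_x ≈ 1.67 × 10⁶ mm⁴, I_y ≈ 4.05 × 10⁵ mm⁴

Break the section into simple shapes (no overlaps), measuring from the bottom-left corner of the bounding box.
Vertical leg: 14 × 95, A = 1 330 mm², y = 47.5 mm, Ī = 1 000 271 mm⁴.
Horizontal leg (remainder): 41 × 14, A = 574 mm², y = 7 mm, Ī = 9375.3 mm⁴.
Centroid: ȳ = ΣA·y / ΣA = 35.29 mm.
Transfer each piece to the centroidal x-axis using Ī + A·d² with d = y − 35.29:
  vertical leg: d = 12.21 mm → contributes +1 198 538 mm⁴
  horizontal leg (remainder): d = -28.29 mm → contributes +468 776 mm⁴
Total I = 1 667 314 mm⁴.
For the y-axis: x̄ = 15.29 mm.
Repeating about the centroidal y-axis gives I_y = 405 354 mm⁴.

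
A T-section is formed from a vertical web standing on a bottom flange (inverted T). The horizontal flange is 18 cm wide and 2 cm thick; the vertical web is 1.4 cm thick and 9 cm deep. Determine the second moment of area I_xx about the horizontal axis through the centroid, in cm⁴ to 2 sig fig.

Split into non-overlapping primitives; take the origin at the lower-left of the bounding box.
Flange: 18 × 2, A = 36 cm², y = 1 cm, Ī = 12 cm⁴.
Web: 1.4 × 9, A = 12.6 cm², y = 6.5 cm, Ī = 85.05 cm⁴.
Centroid: ȳ = ΣA·y / ΣA = 2.426 cm.
Transfer each piece to the horizontal axis through the centroid using Ī + A·d² with d = y − 2.426:
  flange: d = -1.426 cm → contributes +85.2 cm⁴
  web: d = 4.074 cm → contributes +294.2 cm⁴
Total I = 379.4 cm⁴.

I_xx ≈ 380 cm⁴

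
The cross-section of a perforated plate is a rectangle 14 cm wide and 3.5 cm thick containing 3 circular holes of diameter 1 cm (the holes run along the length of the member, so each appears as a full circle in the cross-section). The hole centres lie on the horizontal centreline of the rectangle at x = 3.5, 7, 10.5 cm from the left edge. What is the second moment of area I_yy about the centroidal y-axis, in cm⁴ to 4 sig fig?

Treat the section as a set of non-overlapping primitives; coordinates are from the bounding-box lower-left.
Plate: 14 × 3.5, A = 49 cm², x = 7 cm, Ī = 800.333 cm⁴.
Hole 1 (subtracted): ⌀1, A = 0.785398 cm², x = 3.5 cm, Ī = 0.0490874 cm⁴.
Hole 2 (subtracted): ⌀1, A = 0.785398 cm², x = 7 cm, Ī = 0.0490874 cm⁴.
Hole 3 (subtracted): ⌀1, A = 0.785398 cm², x = 10.5 cm, Ī = 0.0490874 cm⁴.
By symmetry the centroid is at mid-width, x̄ = 7 cm.
Transfer each piece to the centroidal y-axis using Ī + A·d² with d = x − 7:
  plate: d = 0 cm → contributes +800.333 cm⁴
  hole 1: d = -3.5 cm → contributes −9.67021 cm⁴
  hole 2: d = 0 cm → contributes −0.0490874 cm⁴
  hole 3: d = 3.5 cm → contributes −9.67021 cm⁴
Total I = 780.944 cm⁴.

I_yy ≈ 780.9 cm⁴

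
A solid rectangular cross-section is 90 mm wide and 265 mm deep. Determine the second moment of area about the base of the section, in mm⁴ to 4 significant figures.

The section: 90 × 265, A = 23 850 mm², y = 132.5 mm, Ī = 139 572 188 mm⁴.
Transfer it to a horizontal axis along the bottom face using Ī + A·d² with d = y − 0:
  the section: d = 132.5 mm → contributes +558 288 750 mm⁴
Total I = 558 288 750 mm⁴.

I_base ≈ 5.583 × 10⁸ mm⁴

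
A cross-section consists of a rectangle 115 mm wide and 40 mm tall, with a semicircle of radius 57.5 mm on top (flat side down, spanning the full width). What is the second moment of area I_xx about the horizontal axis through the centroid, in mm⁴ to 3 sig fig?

I_xx ≈ 6.62 × 10⁶ mm⁴

Split into non-overlapping primitives; take the origin at the lower-left of the bounding box.
Rectangular body: 115 × 40, A = 4 600 mm², y = 20 mm, Ī = 613 333 mm⁴.
Semicircular cap: semicircle r = 57.5, A = 5193.4 mm², y = 64.404 mm, Ī = 1 199 785 mm⁴.
Centroid: ȳ = ΣA·y / ΣA = 43.547 mm.
Transfer each piece to the horizontal axis through the centroid using Ī + A·d² with d = y − 43.547:
  rectangular body: d = -23.547 mm → contributes +3 163 904 mm⁴
  semicircular cap: d = 20.857 mm → contributes +3 458 907 mm⁴
Total I = 6 622 811 mm⁴.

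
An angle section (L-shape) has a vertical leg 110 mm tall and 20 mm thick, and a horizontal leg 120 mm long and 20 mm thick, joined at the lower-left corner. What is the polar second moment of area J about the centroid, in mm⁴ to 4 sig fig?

Break the section into simple shapes (no overlaps), measuring from the bottom-left corner of the bounding box.
Vertical leg: 20 × 110, A = 2 200 mm², y = 55 mm, Ī = 2 218 333 mm⁴.
Horizontal leg (remainder): 100 × 20, A = 2 000 mm², y = 10 mm, Ī = 66666.7 mm⁴.
Centroid: ȳ = ΣA·y / ΣA = 33.5714 mm.
Transfer each piece to the centroidal x-axis using Ī + A·d² with d = y − 33.5714:
  vertical leg: d = 21.4286 mm → contributes +3 228 537 mm⁴
  horizontal leg (remainder): d = -23.5714 mm → contributes +1 177 891 mm⁴
Total I = 4 406 429 mm⁴.
For the y-axis: x̄ = 38.5714 mm.
Repeating about the centroidal y-axis gives I_y = 5 511 429 mm⁴.
Polar second moment: J = I_x + I_y = 9 917 857 mm⁴.

J ≈ 9.918 × 10⁶ mm⁴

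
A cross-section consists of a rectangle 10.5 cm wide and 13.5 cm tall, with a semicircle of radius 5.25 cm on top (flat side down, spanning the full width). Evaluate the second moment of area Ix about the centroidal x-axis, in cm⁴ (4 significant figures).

Ix ≈ 4910 cm⁴

Split into non-overlapping primitives; take the origin at the lower-left of the bounding box.
Rectangular body: 10.5 × 13.5, A = 141.75 cm², y = 6.75 cm, Ī = 2152.83 cm⁴.
Semicircular cap: semicircle r = 5.25, A = 43.2951 cm², y = 15.7282 cm, Ī = 83.3814 cm⁴.
Centroid: ȳ = ΣA·y / ΣA = 8.85063 cm.
Transfer each piece to the centroidal x-axis using Ī + A·d² with d = y − 8.85063:
  rectangular body: d = -2.10063 cm → contributes +2778.32 cm⁴
  semicircular cap: d = 6.87754 cm → contributes +2131.26 cm⁴
Total I = 4909.58 cm⁴.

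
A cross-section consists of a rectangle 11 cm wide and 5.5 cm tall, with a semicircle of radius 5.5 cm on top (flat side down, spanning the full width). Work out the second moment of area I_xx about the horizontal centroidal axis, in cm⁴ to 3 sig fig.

I_xx ≈ 941 cm⁴

Split into non-overlapping primitives; take the origin at the lower-left of the bounding box.
Rectangular body: 11 × 5.5, A = 60.5 cm², y = 2.75 cm, Ī = 152.51 cm⁴.
Semicircular cap: semicircle r = 5.5, A = 47.517 cm², y = 7.8343 cm, Ī = 100.43 cm⁴.
Centroid: ȳ = ΣA·y / ΣA = 4.9866 cm.
Transfer each piece to the horizontal centroidal axis using Ī + A·d² with d = y − 4.9866:
  rectangular body: d = -2.2366 cm → contributes +455.15 cm⁴
  semicircular cap: d = 2.8477 cm → contributes +485.76 cm⁴
Total I = 940.91 cm⁴.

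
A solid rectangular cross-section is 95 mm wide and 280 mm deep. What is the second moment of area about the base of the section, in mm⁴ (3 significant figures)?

The section: 95 × 280, A = 26 600 mm², y = 140 mm, Ī = 173 786 667 mm⁴.
Transfer it to the bottom edge using Ī + A·d² with d = y − 0:
  the section: d = 140 mm → contributes +695 146 667 mm⁴
Total I = 695 146 667 mm⁴.

I_base ≈ 6.95 × 10⁸ mm⁴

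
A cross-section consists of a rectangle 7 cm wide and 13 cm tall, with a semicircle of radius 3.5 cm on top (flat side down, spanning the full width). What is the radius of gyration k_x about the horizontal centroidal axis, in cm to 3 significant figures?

Treat the section as a set of non-overlapping primitives; coordinates are from the bounding-box lower-left.
Rectangular body: 7 × 13, A = 91 cm², y = 6.5 cm, Ī = 1281.6 cm⁴.
Semicircular cap: semicircle r = 3.5, A = 19.242 cm², y = 14.485 cm, Ī = 16.47 cm⁴.
Centroid: ȳ = ΣA·y / ΣA = 7.8938 cm.
Transfer each piece to the horizontal centroidal axis using Ī + A·d² with d = y − 7.8938:
  rectangular body: d = -1.3938 cm → contributes +1458.4 cm⁴
  semicircular cap: d = 6.5916 cm → contributes +852.54 cm⁴
Total I = 2310.9 cm⁴.
Radius of gyration: k = √(I/A) = √(2310.9 / 110.24) = 4.5784 cm.

k_x ≈ 4.58 cm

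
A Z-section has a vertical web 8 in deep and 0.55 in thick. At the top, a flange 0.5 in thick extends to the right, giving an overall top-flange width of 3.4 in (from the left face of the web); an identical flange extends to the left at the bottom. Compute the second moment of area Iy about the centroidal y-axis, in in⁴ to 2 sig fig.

Decompose the section into non-overlapping parts with the origin at the bottom-left of its bounding rectangle.
Web: 0.55 × 8, A = 4.4 in², x = 3.125 in, Ī = 0.1109 in⁴.
Top flange (beyond web): 2.85 × 0.5, A = 1.425 in², x = 4.825 in, Ī = 0.9645 in⁴.
Bottom flange (beyond web): 2.85 × 0.5, A = 1.425 in², x = 1.425 in, Ī = 0.9645 in⁴.
Centroid: x̄ = ΣA·x / ΣA = 3.125 in.
Transfer each piece to the centroidal y-axis using Ī + A·d² with d = x − 3.125:
  web: d = 0 in → contributes +0.1109 in⁴
  top flange (beyond web): d = 1.7 in → contributes +5.083 in⁴
  bottom flange (beyond web): d = -1.7 in → contributes +5.083 in⁴
Total I = 10.28 in⁴.

Iy ≈ 10 in⁴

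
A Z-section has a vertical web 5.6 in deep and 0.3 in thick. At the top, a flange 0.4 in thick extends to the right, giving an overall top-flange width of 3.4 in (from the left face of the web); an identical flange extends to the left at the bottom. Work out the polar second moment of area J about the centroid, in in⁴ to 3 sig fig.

Split into non-overlapping primitives; take the origin at the lower-left of the bounding box.
Web: 0.3 × 5.6, A = 1.68 in², y = 2.8 in, Ī = 4.3904 in⁴.
Top flange (beyond web): 3.1 × 0.4, A = 1.24 in², y = 5.4 in, Ī = 0.016533 in⁴.
Bottom flange (beyond web): 3.1 × 0.4, A = 1.24 in², y = 0.2 in, Ī = 0.016533 in⁴.
Centroid: ȳ = ΣA·y / ΣA = 2.8 in.
Transfer each piece to the centroidal x-axis using Ī + A·d² with d = y − 2.8:
  web: d = 0 in → contributes +4.3904 in⁴
  top flange (beyond web): d = 2.6 in → contributes +8.3989 in⁴
  bottom flange (beyond web): d = -2.6 in → contributes +8.3989 in⁴
Total I = 21.188 in⁴.
For the y-axis: x̄ = 3.25 in.
Repeating about the centroidal y-axis gives I_y = 9.1659 in⁴.
Polar second moment: J = I_x + I_y = 30.354 in⁴.

J ≈ 30.4 in⁴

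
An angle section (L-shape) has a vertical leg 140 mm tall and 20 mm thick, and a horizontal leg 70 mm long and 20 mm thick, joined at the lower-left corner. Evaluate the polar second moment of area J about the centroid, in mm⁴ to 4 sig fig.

Decompose the section into non-overlapping parts with the origin at the bottom-left of its bounding rectangle.
Vertical leg: 20 × 140, A = 2 800 mm², y = 70 mm, Ī = 4 573 333 mm⁴.
Horizontal leg (remainder): 50 × 20, A = 1 000 mm², y = 10 mm, Ī = 33333.3 mm⁴.
Centroid: ȳ = ΣA·y / ΣA = 54.2105 mm.
Transfer each piece to the centroidal x-axis using Ī + A·d² with d = y − 54.2105:
  vertical leg: d = 15.7895 mm → contributes +5 271 394 mm⁴
  horizontal leg (remainder): d = -44.2105 mm → contributes +1 987 904 mm⁴
Total I = 7 259 298 mm⁴.
For the y-axis: x̄ = 19.2105 mm.
Repeating about the centroidal y-axis gives I_y = 1 204 298 mm⁴.
Polar second moment: J = I_x + I_y = 8 463 596 mm⁴.

J ≈ 8.464 × 10⁶ mm⁴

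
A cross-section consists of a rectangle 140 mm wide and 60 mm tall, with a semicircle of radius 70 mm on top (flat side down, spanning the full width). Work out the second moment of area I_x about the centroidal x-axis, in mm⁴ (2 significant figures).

Break the section into simple shapes (no overlaps), measuring from the bottom-left corner of the bounding box.
Rectangular body: 140 × 60, A = 8 400 mm², y = 30 mm, Ī = 2 520 000 mm⁴.
Semicircular cap: semicircle r = 70, A = 7 697 mm², y = 89.71 mm, Ī = 2 635 265 mm⁴.
Centroid: ȳ = ΣA·y / ΣA = 58.55 mm.
Transfer each piece to the centroidal x-axis using Ī + A·d² with d = y − 58.55:
  rectangular body: d = -28.55 mm → contributes +9 367 075 mm⁴
  semicircular cap: d = 31.16 mm → contributes +10 107 807 mm⁴
Total I = 19 474 882 mm⁴.

I_x ≈ 1.9 × 10⁷ mm⁴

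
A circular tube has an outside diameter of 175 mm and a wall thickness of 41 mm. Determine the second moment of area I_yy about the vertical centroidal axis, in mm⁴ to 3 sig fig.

Treat the section as a set of non-overlapping primitives; coordinates are from the bounding-box lower-left.
Outer circle: ⌀175, A = 24 053 mm², x = 87.5 mm, Ī = 46 038 598 mm⁴.
Bore (subtracted): ⌀93, A = 6792.9 mm², x = 87.5 mm, Ī = 3 671 992 mm⁴.
By symmetry the centroid is at mid-width, x̄ = 87.5 mm.
All pieces are centred on the vertical centroidal axis, so I = ΣĪ (holes subtracted) = 42 366 607 mm⁴.

I_yy ≈ 4.24 × 10⁷ mm⁴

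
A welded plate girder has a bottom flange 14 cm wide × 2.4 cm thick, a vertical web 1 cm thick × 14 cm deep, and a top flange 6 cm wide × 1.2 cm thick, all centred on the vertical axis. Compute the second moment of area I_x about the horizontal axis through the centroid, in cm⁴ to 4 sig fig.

Treat the section as a set of non-overlapping primitives; coordinates are from the bounding-box lower-left.
Bottom plate: 14 × 2.4, A = 33.6 cm², y = 1.2 cm, Ī = 16.128 cm⁴.
Web plate: 1 × 14, A = 14 cm², y = 9.4 cm, Ī = 228.667 cm⁴.
Top plate: 6 × 1.2, A = 7.2 cm², y = 17 cm, Ī = 0.864 cm⁴.
Centroid: ȳ = ΣA·y / ΣA = 5.3708 cm.
Transfer each piece to the horizontal axis through the centroid using Ī + A·d² with d = y − 5.3708:
  bottom plate: d = -4.1708 cm → contributes +600.62 cm⁴
  web plate: d = 4.0292 cm → contributes +455.949 cm⁴
  top plate: d = 11.6292 cm → contributes +974.579 cm⁴
Total I = 2031.15 cm⁴.

I_x ≈ 2031 cm⁴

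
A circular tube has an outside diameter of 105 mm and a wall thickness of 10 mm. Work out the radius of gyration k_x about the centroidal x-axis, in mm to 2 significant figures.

k_x ≈ 34 mm

Break the section into simple shapes (no overlaps), measuring from the bottom-left corner of the bounding box.
Outer circle: ⌀105, A = 8 659 mm², y = 52.5 mm, Ī = 5 966 602 mm⁴.
Bore (subtracted): ⌀85, A = 5 675 mm², y = 52.5 mm, Ī = 2 562 392 mm⁴.
By symmetry the centroid is at mid-height, ȳ = 52.5 mm.
All pieces are centred on the centroidal x-axis, so I = ΣĪ (holes subtracted) = 3 404 210 mm⁴.
Radius of gyration: k = √(I/A) = √(3 404 210 / 2 985) = 33.77 mm.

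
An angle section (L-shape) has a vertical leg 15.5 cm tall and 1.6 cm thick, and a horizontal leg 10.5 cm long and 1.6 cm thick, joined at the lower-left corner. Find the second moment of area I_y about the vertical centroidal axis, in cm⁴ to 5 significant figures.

I_y ≈ 348.61 cm⁴

Split into non-overlapping primitives; take the origin at the lower-left of the bounding box.
Vertical leg: 1.6 × 15.5, A = 24.8 cm², x = 0.8 cm, Ī = 5.290667 cm⁴.
Horizontal leg (remainder): 8.9 × 1.6, A = 14.24 cm², x = 6.05 cm, Ī = 93.99587 cm⁴.
Centroid: x̄ = ΣA·x / ΣA = 2.714959 cm.
Transfer each piece to the vertical centroidal axis using Ī + A·d² with d = x − 2.714959:
  vertical leg: d = -1.914959 cm → contributes +96.23395 cm⁴
  horizontal leg (remainder): d = 3.335041 cm → contributes +252.3802 cm⁴
Total I = 348.6142 cm⁴.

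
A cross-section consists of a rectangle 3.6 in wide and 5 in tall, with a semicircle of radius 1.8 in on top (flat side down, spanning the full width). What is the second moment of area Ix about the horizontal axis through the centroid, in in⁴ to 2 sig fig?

Ix ≈ 81 in⁴

Decompose the section into non-overlapping parts with the origin at the bottom-left of its bounding rectangle.
Rectangular body: 3.6 × 5, A = 18 in², y = 2.5 in, Ī = 37.5 in⁴.
Semicircular cap: semicircle r = 1.8, A = 5.089 in², y = 5.764 in, Ī = 1.152 in⁴.
Centroid: ȳ = ΣA·y / ΣA = 3.219 in.
Transfer each piece to the horizontal axis through the centroid using Ī + A·d² with d = y − 3.219:
  rectangular body: d = -0.7194 in → contributes +46.82 in⁴
  semicircular cap: d = 2.545 in → contributes +34.1 in⁴
Total I = 80.92 in⁴.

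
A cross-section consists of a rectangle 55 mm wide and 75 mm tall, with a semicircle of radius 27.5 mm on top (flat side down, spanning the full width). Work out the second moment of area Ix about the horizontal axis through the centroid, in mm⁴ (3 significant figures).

Ix ≈ 4.23 × 10⁶ mm⁴

Break the section into simple shapes (no overlaps), measuring from the bottom-left corner of the bounding box.
Rectangular body: 55 × 75, A = 4 125 mm², y = 37.5 mm, Ī = 1 933 594 mm⁴.
Semicircular cap: semicircle r = 27.5, A = 1187.9 mm², y = 86.671 mm, Ī = 62 772 mm⁴.
Centroid: ȳ = ΣA·y / ΣA = 48.494 mm.
Transfer each piece to the horizontal axis through the centroid using Ī + A·d² with d = y − 48.494:
  rectangular body: d = -10.994 mm → contributes +2 432 195 mm⁴
  semicircular cap: d = 38.177 mm → contributes +1 794 150 mm⁴
Total I = 4 226 345 mm⁴.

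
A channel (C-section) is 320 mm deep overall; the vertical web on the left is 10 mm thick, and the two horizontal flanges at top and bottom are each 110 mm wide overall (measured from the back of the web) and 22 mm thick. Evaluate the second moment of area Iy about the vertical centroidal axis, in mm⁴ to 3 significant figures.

Iy ≈ 9.30 × 10⁶ mm⁴

Split into non-overlapping primitives; take the origin at the lower-left of the bounding box.
Web: 10 × 320, A = 3 200 mm², x = 5 mm, Ī = 26 667 mm⁴.
Top flange (beyond web): 100 × 22, A = 2 200 mm², x = 60 mm, Ī = 1 833 333 mm⁴.
Bottom flange (beyond web): 100 × 22, A = 2 200 mm², x = 60 mm, Ī = 1 833 333 mm⁴.
Centroid: x̄ = ΣA·x / ΣA = 36.842 mm.
Transfer each piece to the vertical centroidal axis using Ī + A·d² with d = x − 36.842:
  web: d = -31.842 mm → contributes +3 271 210 mm⁴
  top flange (beyond web): d = 23.158 mm → contributes +3 013 167 mm⁴
  bottom flange (beyond web): d = 23.158 mm → contributes +3 013 167 mm⁴
Total I = 9 297 544 mm⁴.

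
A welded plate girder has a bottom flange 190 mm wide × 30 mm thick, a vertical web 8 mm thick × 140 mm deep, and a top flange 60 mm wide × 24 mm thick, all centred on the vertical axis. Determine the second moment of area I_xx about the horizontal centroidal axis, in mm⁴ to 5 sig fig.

Decompose the section into non-overlapping parts with the origin at the bottom-left of its bounding rectangle.
Bottom plate: 190 × 30, A = 5 700 mm², y = 15 mm, Ī = 427 500 mm⁴.
Web plate: 8 × 140, A = 1 120 mm², y = 100 mm, Ī = 1 829 333 mm⁴.
Top plate: 60 × 24, A = 1 440 mm², y = 182 mm, Ī = 69 120 mm⁴.
Centroid: ȳ = ΣA·y / ΣA = 55.63923 mm.
Transfer each piece to the horizontal centroidal axis using Ī + A·d² with d = y − 55.63923:
  bottom plate: d = -40.63923 mm → contributes +9 841 316 mm⁴
  web plate: d = 44.36077 mm → contributes +4 033 357 mm⁴
  top plate: d = 126.3608 mm → contributes +23 061 665 mm⁴
Total I = 36 936 338 mm⁴.

I_xx ≈ 3.6936 × 10⁷ mm⁴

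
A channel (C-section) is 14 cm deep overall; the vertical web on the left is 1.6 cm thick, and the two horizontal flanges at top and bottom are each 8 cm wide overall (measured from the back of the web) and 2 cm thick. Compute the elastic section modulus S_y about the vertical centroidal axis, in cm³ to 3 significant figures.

S_y ≈ 55.9 cm³

Treat the section as a set of non-overlapping primitives; coordinates are from the bounding-box lower-left.
Web: 1.6 × 14, A = 22.4 cm², x = 0.8 cm, Ī = 4.7787 cm⁴.
Top flange (beyond web): 6.4 × 2, A = 12.8 cm², x = 4.8 cm, Ī = 43.691 cm⁴.
Bottom flange (beyond web): 6.4 × 2, A = 12.8 cm², x = 4.8 cm, Ī = 43.691 cm⁴.
Centroid: x̄ = ΣA·x / ΣA = 2.9333 cm.
Transfer each piece to the vertical centroidal axis using Ī + A·d² with d = x − 2.9333:
  web: d = -2.1333 cm → contributes +106.72 cm⁴
  top flange (beyond web): d = 1.8667 cm → contributes +88.292 cm⁴
  bottom flange (beyond web): d = 1.8667 cm → contributes +88.292 cm⁴
Total I = 283.31 cm⁴.
Extreme fibre distance c = 5.0667 cm; S = I/c = 55.916 cm³.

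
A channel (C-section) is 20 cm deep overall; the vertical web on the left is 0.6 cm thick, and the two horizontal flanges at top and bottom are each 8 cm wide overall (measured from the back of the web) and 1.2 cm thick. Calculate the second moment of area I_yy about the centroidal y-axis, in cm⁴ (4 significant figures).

Treat the section as a set of non-overlapping primitives; coordinates are from the bounding-box lower-left.
Web: 0.6 × 20, A = 12 cm², x = 0.3 cm, Ī = 0.36 cm⁴.
Top flange (beyond web): 7.4 × 1.2, A = 8.88 cm², x = 4.3 cm, Ī = 40.5224 cm⁴.
Bottom flange (beyond web): 7.4 × 1.2, A = 8.88 cm², x = 4.3 cm, Ī = 40.5224 cm⁴.
Centroid: x̄ = ΣA·x / ΣA = 2.6871 cm.
Transfer each piece to the centroidal y-axis using Ī + A·d² with d = x − 2.6871:
  web: d = -2.3871 cm → contributes +68.7388 cm⁴
  top flange (beyond web): d = 1.6129 cm → contributes +63.6233 cm⁴
  bottom flange (beyond web): d = 1.6129 cm → contributes +63.6233 cm⁴
Total I = 195.985 cm⁴.

I_yy ≈ 196.0 cm⁴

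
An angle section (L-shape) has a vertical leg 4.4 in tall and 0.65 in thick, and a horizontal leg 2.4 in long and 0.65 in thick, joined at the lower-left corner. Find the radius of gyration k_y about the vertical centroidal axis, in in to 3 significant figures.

Split into non-overlapping primitives; take the origin at the lower-left of the bounding box.
Vertical leg: 0.65 × 4.4, A = 2.86 in², x = 0.325 in, Ī = 0.1007 in⁴.
Horizontal leg (remainder): 1.75 × 0.65, A = 1.1375 in², x = 1.525 in, Ī = 0.2903 in⁴.
Centroid: x̄ = ΣA·x / ΣA = 0.66646 in.
Transfer each piece to the vertical centroidal axis using Ī + A·d² with d = x − 0.66646:
  vertical leg: d = -0.34146 in → contributes +0.43416 in⁴
  horizontal leg (remainder): d = 0.85854 in → contributes +1.1287 in⁴
Total I = 1.5629 in⁴.
Radius of gyration: k = √(I/A) = √(1.5629 / 3.9975) = 0.62527 in.

k_y ≈ 0.625 in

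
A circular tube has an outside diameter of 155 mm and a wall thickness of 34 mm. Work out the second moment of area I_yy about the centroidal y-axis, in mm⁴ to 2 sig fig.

Treat the section as a set of non-overlapping primitives; coordinates are from the bounding-box lower-left.
Outer circle: ⌀155, A = 18 869 mm², x = 77.5 mm, Ī = 28 333 269 mm⁴.
Bore (subtracted): ⌀87, A = 5 945 mm², x = 77.5 mm, Ī = 2 812 205 mm⁴.
By symmetry the centroid is at mid-width, x̄ = 77.5 mm.
All pieces are centred on the centroidal y-axis, so I = ΣĪ (holes subtracted) = 25 521 065 mm⁴.

I_yy ≈ 2.6 × 10⁷ mm⁴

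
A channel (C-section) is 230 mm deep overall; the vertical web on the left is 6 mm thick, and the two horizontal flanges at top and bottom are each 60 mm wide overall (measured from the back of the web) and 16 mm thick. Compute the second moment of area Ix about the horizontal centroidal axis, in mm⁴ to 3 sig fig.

Split into non-overlapping primitives; take the origin at the lower-left of the bounding box.
Web: 6 × 230, A = 1 380 mm², y = 115 mm, Ī = 6 083 500 mm⁴.
Top flange (beyond web): 54 × 16, A = 864 mm², y = 222 mm, Ī = 18 432 mm⁴.
Bottom flange (beyond web): 54 × 16, A = 864 mm², y = 8 mm, Ī = 18 432 mm⁴.
By symmetry the centroid is at mid-height, ȳ = 115 mm.
Transfer each piece to the horizontal centroidal axis using Ī + A·d² with d = y − 115:
  web: d = 0 mm → contributes +6 083 500 mm⁴
  top flange (beyond web): d = 107 mm → contributes +9 910 368 mm⁴
  bottom flange (beyond web): d = -107 mm → contributes +9 910 368 mm⁴
Total I = 25 904 236 mm⁴.

Ix ≈ 2.59 × 10⁷ mm⁴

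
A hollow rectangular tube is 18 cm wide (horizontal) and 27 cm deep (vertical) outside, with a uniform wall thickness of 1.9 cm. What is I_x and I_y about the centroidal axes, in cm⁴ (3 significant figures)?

I_x ≈ 1.47 × 10⁴ cm⁴, I_y ≈ 7590 cm⁴

Treat the section as a set of non-overlapping primitives; coordinates are from the bounding-box lower-left.
Outer rectangle: 18 × 27, A = 486 cm², y = 13.5 cm, Ī = 29 525 cm⁴.
Inner void (subtracted): 14.2 × 23.2, A = 329.44 cm², y = 13.5 cm, Ī = 14 776 cm⁴.
By symmetry the centroid is at mid-height, ȳ = 13.5 cm.
All pieces are centred on the centroidal x-axis, so I = ΣĪ (holes subtracted) = 14 748 cm⁴.
Repeating about the centroidal y-axis gives I_y = 7586.3 cm⁴.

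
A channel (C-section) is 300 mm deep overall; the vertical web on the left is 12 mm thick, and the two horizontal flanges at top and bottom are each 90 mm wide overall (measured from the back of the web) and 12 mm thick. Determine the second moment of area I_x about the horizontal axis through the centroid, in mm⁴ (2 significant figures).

I_x ≈ 6.6 × 10⁷ mm⁴

Treat the section as a set of non-overlapping primitives; coordinates are from the bounding-box lower-left.
Web: 12 × 300, A = 3 600 mm², y = 150 mm, Ī = 27 000 000 mm⁴.
Top flange (beyond web): 78 × 12, A = 936 mm², y = 294 mm, Ī = 11 232 mm⁴.
Bottom flange (beyond web): 78 × 12, A = 936 mm², y = 6 mm, Ī = 11 232 mm⁴.
By symmetry the centroid is at mid-height, ȳ = 150 mm.
Transfer each piece to the horizontal axis through the centroid using Ī + A·d² with d = y − 150:
  web: d = 0 mm → contributes +27 000 000 mm⁴
  top flange (beyond web): d = 144 mm → contributes +19 420 128 mm⁴
  bottom flange (beyond web): d = -144 mm → contributes +19 420 128 mm⁴
Total I = 65 840 256 mm⁴.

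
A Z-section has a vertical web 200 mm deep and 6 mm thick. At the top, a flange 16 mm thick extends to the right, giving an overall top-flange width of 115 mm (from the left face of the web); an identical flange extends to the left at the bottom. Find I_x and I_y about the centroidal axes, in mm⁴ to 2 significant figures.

I_x ≈ 3.4 × 10⁷ mm⁴, I_y ≈ 1.5 × 10⁷ mm⁴

Split into non-overlapping primitives; take the origin at the lower-left of the bounding box.
Web: 6 × 200, A = 1 200 mm², y = 100 mm, Ī = 4 000 000 mm⁴.
Top flange (beyond web): 109 × 16, A = 1 744 mm², y = 192 mm, Ī = 37 205 mm⁴.
Bottom flange (beyond web): 109 × 16, A = 1 744 mm², y = 8 mm, Ī = 37 205 mm⁴.
Centroid: ȳ = ΣA·y / ΣA = 100 mm.
Transfer each piece to the centroidal x-axis using Ī + A·d² with d = y − 100:
  web: d = 0 mm → contributes +4 000 000 mm⁴
  top flange (beyond web): d = 92 mm → contributes +14 798 421 mm⁴
  bottom flange (beyond web): d = -92 mm → contributes +14 798 421 mm⁴
Total I = 33 596 843 mm⁴.
For the y-axis: x̄ = 112 mm.
Repeating about the centroidal y-axis gives I_y = 14 989 211 mm⁴.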